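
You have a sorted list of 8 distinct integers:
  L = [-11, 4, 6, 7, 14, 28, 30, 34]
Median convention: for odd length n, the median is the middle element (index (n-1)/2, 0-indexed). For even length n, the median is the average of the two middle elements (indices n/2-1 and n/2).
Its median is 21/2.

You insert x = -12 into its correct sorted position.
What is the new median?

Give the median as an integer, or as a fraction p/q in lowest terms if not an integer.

Old list (sorted, length 8): [-11, 4, 6, 7, 14, 28, 30, 34]
Old median = 21/2
Insert x = -12
Old length even (8). Middle pair: indices 3,4 = 7,14.
New length odd (9). New median = single middle element.
x = -12: 0 elements are < x, 8 elements are > x.
New sorted list: [-12, -11, 4, 6, 7, 14, 28, 30, 34]
New median = 7

Answer: 7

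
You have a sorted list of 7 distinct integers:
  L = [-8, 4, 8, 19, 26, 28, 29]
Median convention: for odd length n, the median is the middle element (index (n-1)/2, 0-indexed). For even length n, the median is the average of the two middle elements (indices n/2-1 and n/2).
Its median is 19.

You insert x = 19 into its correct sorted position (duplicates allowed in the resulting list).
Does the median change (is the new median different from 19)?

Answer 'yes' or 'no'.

Old median = 19
Insert x = 19
New median = 19
Changed? no

Answer: no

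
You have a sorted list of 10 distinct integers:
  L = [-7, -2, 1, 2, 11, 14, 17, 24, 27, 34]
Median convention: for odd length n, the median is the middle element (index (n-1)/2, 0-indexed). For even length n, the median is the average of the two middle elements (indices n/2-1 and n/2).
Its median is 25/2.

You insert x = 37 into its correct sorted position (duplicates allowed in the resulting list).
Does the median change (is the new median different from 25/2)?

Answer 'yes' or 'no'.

Answer: yes

Derivation:
Old median = 25/2
Insert x = 37
New median = 14
Changed? yes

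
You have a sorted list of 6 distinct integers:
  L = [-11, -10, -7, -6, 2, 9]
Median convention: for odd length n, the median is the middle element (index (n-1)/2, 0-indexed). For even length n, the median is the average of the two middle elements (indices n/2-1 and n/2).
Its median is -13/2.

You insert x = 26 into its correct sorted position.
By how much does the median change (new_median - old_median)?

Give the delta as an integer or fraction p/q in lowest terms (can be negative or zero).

Old median = -13/2
After inserting x = 26: new sorted = [-11, -10, -7, -6, 2, 9, 26]
New median = -6
Delta = -6 - -13/2 = 1/2

Answer: 1/2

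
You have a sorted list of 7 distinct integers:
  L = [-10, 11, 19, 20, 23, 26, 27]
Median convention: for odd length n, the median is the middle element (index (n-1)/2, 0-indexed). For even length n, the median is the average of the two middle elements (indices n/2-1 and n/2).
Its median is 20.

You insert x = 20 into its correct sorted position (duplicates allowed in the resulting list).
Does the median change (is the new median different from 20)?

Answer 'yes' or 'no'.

Answer: no

Derivation:
Old median = 20
Insert x = 20
New median = 20
Changed? no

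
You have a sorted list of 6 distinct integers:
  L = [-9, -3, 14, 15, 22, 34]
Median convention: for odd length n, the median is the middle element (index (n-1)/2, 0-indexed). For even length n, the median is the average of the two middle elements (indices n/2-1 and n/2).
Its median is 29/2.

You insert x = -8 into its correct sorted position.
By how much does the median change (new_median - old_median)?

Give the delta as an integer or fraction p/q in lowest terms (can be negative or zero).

Old median = 29/2
After inserting x = -8: new sorted = [-9, -8, -3, 14, 15, 22, 34]
New median = 14
Delta = 14 - 29/2 = -1/2

Answer: -1/2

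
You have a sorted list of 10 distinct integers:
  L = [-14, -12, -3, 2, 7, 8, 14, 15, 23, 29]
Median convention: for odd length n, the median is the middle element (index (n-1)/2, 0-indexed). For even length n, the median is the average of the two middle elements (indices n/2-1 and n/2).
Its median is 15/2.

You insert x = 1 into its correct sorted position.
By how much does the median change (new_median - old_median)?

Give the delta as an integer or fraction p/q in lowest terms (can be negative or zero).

Answer: -1/2

Derivation:
Old median = 15/2
After inserting x = 1: new sorted = [-14, -12, -3, 1, 2, 7, 8, 14, 15, 23, 29]
New median = 7
Delta = 7 - 15/2 = -1/2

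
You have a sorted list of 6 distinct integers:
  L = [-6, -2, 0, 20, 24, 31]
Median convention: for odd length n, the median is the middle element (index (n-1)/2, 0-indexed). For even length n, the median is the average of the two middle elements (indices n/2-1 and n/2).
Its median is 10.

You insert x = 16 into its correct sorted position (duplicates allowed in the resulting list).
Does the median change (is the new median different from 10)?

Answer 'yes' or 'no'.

Old median = 10
Insert x = 16
New median = 16
Changed? yes

Answer: yes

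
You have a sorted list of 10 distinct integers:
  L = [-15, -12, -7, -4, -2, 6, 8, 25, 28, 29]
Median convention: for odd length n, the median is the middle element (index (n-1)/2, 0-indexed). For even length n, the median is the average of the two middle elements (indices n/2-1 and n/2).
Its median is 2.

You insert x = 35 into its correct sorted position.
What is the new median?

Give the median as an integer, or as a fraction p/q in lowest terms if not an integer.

Answer: 6

Derivation:
Old list (sorted, length 10): [-15, -12, -7, -4, -2, 6, 8, 25, 28, 29]
Old median = 2
Insert x = 35
Old length even (10). Middle pair: indices 4,5 = -2,6.
New length odd (11). New median = single middle element.
x = 35: 10 elements are < x, 0 elements are > x.
New sorted list: [-15, -12, -7, -4, -2, 6, 8, 25, 28, 29, 35]
New median = 6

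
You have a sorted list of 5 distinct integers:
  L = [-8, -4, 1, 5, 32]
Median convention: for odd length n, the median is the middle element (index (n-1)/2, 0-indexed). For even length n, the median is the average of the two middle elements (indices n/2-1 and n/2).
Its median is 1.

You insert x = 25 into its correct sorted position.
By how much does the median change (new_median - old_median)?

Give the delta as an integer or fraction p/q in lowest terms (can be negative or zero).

Old median = 1
After inserting x = 25: new sorted = [-8, -4, 1, 5, 25, 32]
New median = 3
Delta = 3 - 1 = 2

Answer: 2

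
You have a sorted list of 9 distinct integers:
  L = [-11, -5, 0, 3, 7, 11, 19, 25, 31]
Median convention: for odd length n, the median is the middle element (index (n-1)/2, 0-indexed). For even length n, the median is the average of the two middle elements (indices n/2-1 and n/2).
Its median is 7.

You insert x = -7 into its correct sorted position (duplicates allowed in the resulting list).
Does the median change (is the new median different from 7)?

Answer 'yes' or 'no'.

Answer: yes

Derivation:
Old median = 7
Insert x = -7
New median = 5
Changed? yes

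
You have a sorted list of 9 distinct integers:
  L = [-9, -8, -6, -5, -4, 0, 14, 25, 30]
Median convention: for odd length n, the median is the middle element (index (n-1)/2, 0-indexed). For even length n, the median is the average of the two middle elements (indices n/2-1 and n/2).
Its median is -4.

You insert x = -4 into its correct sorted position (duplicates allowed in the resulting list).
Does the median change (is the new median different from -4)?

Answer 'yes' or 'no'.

Old median = -4
Insert x = -4
New median = -4
Changed? no

Answer: no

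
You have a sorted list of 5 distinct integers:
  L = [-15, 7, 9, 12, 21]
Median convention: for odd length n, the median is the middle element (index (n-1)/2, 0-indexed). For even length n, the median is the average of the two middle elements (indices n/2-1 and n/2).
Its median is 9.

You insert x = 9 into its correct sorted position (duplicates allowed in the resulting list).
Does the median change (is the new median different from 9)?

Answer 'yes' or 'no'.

Old median = 9
Insert x = 9
New median = 9
Changed? no

Answer: no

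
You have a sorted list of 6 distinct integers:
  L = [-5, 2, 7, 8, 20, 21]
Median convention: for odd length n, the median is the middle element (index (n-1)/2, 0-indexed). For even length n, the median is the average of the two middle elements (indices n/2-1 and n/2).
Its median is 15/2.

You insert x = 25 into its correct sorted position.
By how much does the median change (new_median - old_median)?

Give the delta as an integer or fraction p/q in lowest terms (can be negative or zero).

Old median = 15/2
After inserting x = 25: new sorted = [-5, 2, 7, 8, 20, 21, 25]
New median = 8
Delta = 8 - 15/2 = 1/2

Answer: 1/2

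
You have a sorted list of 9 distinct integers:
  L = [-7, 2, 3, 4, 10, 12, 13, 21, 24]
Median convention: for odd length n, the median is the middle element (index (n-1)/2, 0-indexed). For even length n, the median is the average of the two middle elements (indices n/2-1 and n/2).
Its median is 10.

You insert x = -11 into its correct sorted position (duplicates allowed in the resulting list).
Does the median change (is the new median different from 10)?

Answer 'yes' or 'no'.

Old median = 10
Insert x = -11
New median = 7
Changed? yes

Answer: yes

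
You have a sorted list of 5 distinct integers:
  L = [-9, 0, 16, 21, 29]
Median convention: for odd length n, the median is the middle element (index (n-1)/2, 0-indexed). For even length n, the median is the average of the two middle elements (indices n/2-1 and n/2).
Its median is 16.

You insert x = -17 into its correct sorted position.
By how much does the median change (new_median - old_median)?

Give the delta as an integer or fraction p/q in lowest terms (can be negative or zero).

Old median = 16
After inserting x = -17: new sorted = [-17, -9, 0, 16, 21, 29]
New median = 8
Delta = 8 - 16 = -8

Answer: -8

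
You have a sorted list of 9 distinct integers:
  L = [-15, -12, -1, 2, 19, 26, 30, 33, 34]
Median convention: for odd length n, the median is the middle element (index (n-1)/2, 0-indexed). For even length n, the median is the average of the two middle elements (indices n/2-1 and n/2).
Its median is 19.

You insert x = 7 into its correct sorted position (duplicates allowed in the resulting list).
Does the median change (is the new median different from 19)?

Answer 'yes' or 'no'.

Old median = 19
Insert x = 7
New median = 13
Changed? yes

Answer: yes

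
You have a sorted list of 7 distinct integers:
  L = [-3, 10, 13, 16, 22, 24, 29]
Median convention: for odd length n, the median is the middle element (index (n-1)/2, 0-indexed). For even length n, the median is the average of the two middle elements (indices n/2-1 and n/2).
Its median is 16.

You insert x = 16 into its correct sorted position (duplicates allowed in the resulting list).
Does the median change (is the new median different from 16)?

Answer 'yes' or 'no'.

Answer: no

Derivation:
Old median = 16
Insert x = 16
New median = 16
Changed? no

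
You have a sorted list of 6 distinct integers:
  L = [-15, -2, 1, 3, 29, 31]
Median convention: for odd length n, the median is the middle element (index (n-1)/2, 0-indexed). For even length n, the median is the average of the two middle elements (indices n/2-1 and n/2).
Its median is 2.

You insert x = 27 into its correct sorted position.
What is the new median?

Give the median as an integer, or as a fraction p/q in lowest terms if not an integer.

Old list (sorted, length 6): [-15, -2, 1, 3, 29, 31]
Old median = 2
Insert x = 27
Old length even (6). Middle pair: indices 2,3 = 1,3.
New length odd (7). New median = single middle element.
x = 27: 4 elements are < x, 2 elements are > x.
New sorted list: [-15, -2, 1, 3, 27, 29, 31]
New median = 3

Answer: 3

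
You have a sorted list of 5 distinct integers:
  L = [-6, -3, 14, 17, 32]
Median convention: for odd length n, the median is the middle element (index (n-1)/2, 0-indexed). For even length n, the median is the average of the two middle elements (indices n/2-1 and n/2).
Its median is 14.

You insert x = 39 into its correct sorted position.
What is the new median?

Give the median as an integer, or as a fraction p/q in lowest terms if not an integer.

Answer: 31/2

Derivation:
Old list (sorted, length 5): [-6, -3, 14, 17, 32]
Old median = 14
Insert x = 39
Old length odd (5). Middle was index 2 = 14.
New length even (6). New median = avg of two middle elements.
x = 39: 5 elements are < x, 0 elements are > x.
New sorted list: [-6, -3, 14, 17, 32, 39]
New median = 31/2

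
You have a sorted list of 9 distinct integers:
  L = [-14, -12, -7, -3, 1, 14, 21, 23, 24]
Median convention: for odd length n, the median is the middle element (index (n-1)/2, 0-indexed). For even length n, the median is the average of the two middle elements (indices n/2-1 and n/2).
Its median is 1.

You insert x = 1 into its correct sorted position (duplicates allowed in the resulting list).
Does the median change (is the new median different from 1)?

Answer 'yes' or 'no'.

Old median = 1
Insert x = 1
New median = 1
Changed? no

Answer: no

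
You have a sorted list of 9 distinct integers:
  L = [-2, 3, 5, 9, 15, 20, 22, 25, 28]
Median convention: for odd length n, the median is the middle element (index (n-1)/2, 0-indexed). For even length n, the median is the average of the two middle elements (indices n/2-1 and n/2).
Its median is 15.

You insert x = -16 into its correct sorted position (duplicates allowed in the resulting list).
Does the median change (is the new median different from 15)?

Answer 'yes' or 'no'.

Old median = 15
Insert x = -16
New median = 12
Changed? yes

Answer: yes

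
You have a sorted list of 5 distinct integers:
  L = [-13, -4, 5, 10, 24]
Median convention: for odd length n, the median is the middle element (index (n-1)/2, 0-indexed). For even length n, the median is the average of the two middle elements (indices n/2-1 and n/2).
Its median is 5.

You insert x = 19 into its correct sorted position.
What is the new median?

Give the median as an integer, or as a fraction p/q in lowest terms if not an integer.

Answer: 15/2

Derivation:
Old list (sorted, length 5): [-13, -4, 5, 10, 24]
Old median = 5
Insert x = 19
Old length odd (5). Middle was index 2 = 5.
New length even (6). New median = avg of two middle elements.
x = 19: 4 elements are < x, 1 elements are > x.
New sorted list: [-13, -4, 5, 10, 19, 24]
New median = 15/2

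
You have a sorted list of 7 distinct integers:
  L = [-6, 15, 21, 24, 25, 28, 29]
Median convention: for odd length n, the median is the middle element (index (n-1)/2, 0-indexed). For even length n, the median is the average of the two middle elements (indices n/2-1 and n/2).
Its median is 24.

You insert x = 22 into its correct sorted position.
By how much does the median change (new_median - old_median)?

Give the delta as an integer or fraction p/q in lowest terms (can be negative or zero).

Old median = 24
After inserting x = 22: new sorted = [-6, 15, 21, 22, 24, 25, 28, 29]
New median = 23
Delta = 23 - 24 = -1

Answer: -1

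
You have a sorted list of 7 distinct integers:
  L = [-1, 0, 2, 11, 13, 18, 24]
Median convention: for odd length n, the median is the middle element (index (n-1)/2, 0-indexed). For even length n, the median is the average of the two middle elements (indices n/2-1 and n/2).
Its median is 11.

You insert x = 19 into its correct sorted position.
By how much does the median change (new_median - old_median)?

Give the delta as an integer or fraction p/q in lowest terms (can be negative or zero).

Answer: 1

Derivation:
Old median = 11
After inserting x = 19: new sorted = [-1, 0, 2, 11, 13, 18, 19, 24]
New median = 12
Delta = 12 - 11 = 1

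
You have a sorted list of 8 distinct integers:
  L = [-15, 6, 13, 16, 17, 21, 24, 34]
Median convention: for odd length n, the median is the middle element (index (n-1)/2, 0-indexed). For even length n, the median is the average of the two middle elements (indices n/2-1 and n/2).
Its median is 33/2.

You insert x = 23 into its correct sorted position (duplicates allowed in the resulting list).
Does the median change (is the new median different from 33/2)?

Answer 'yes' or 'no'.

Answer: yes

Derivation:
Old median = 33/2
Insert x = 23
New median = 17
Changed? yes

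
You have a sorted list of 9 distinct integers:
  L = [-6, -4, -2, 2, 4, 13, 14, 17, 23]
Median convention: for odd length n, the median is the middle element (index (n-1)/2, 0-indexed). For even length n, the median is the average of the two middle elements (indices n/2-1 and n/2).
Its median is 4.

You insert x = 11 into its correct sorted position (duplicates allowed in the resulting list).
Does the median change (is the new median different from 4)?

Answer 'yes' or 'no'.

Old median = 4
Insert x = 11
New median = 15/2
Changed? yes

Answer: yes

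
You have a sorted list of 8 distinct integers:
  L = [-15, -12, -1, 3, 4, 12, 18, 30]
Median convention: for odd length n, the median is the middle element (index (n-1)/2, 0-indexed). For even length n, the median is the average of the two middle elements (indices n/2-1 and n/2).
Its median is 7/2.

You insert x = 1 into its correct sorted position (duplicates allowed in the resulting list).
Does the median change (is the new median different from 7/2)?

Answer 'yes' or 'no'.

Old median = 7/2
Insert x = 1
New median = 3
Changed? yes

Answer: yes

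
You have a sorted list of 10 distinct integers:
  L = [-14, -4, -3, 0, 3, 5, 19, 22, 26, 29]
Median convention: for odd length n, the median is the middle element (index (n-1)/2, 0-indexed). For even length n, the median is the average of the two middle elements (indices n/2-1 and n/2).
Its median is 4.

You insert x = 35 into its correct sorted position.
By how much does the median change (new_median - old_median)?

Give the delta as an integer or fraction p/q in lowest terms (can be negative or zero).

Old median = 4
After inserting x = 35: new sorted = [-14, -4, -3, 0, 3, 5, 19, 22, 26, 29, 35]
New median = 5
Delta = 5 - 4 = 1

Answer: 1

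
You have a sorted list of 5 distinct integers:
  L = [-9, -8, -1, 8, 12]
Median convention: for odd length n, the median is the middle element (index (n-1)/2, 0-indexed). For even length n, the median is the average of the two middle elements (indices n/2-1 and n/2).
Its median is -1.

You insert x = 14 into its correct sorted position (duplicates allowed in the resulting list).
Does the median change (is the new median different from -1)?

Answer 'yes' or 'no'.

Old median = -1
Insert x = 14
New median = 7/2
Changed? yes

Answer: yes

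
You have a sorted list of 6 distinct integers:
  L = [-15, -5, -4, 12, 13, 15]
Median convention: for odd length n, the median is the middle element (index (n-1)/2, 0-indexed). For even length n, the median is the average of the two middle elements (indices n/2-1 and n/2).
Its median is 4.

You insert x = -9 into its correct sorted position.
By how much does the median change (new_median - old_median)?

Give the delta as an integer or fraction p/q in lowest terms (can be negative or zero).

Old median = 4
After inserting x = -9: new sorted = [-15, -9, -5, -4, 12, 13, 15]
New median = -4
Delta = -4 - 4 = -8

Answer: -8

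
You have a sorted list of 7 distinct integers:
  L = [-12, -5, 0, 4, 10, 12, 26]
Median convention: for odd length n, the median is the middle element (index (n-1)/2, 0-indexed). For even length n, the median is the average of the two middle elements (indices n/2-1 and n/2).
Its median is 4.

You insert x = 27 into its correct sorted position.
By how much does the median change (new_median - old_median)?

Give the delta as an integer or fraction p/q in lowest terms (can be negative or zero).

Answer: 3

Derivation:
Old median = 4
After inserting x = 27: new sorted = [-12, -5, 0, 4, 10, 12, 26, 27]
New median = 7
Delta = 7 - 4 = 3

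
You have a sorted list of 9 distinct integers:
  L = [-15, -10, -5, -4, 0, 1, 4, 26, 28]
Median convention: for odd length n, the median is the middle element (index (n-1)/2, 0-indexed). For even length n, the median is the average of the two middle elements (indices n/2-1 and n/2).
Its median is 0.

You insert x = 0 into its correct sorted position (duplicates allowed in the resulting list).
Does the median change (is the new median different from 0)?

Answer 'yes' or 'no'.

Old median = 0
Insert x = 0
New median = 0
Changed? no

Answer: no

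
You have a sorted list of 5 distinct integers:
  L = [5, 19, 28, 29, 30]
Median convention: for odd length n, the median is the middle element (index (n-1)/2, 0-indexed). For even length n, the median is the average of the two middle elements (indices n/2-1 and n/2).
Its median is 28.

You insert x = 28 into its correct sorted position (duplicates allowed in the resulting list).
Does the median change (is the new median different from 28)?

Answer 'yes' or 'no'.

Answer: no

Derivation:
Old median = 28
Insert x = 28
New median = 28
Changed? no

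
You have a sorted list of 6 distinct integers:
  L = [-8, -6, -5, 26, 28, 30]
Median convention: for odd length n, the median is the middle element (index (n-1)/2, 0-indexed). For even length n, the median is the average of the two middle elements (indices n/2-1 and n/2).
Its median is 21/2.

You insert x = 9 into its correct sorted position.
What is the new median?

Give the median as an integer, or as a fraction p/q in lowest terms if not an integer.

Answer: 9

Derivation:
Old list (sorted, length 6): [-8, -6, -5, 26, 28, 30]
Old median = 21/2
Insert x = 9
Old length even (6). Middle pair: indices 2,3 = -5,26.
New length odd (7). New median = single middle element.
x = 9: 3 elements are < x, 3 elements are > x.
New sorted list: [-8, -6, -5, 9, 26, 28, 30]
New median = 9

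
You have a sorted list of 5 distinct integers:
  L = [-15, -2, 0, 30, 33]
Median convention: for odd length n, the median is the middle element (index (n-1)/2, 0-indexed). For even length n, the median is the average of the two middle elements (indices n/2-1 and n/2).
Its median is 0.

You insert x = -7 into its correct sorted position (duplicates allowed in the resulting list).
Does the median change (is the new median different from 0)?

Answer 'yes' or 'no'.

Answer: yes

Derivation:
Old median = 0
Insert x = -7
New median = -1
Changed? yes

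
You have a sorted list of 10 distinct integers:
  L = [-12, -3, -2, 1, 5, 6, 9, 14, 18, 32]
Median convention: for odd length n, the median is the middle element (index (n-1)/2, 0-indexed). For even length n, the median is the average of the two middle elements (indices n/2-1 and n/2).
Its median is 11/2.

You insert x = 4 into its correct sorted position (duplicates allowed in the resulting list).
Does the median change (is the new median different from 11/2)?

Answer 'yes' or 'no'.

Old median = 11/2
Insert x = 4
New median = 5
Changed? yes

Answer: yes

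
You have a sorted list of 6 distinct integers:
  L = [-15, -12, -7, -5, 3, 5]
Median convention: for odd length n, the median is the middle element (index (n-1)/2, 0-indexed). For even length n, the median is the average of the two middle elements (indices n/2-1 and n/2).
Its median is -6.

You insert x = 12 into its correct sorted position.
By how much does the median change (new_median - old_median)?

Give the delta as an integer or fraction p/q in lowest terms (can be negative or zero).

Answer: 1

Derivation:
Old median = -6
After inserting x = 12: new sorted = [-15, -12, -7, -5, 3, 5, 12]
New median = -5
Delta = -5 - -6 = 1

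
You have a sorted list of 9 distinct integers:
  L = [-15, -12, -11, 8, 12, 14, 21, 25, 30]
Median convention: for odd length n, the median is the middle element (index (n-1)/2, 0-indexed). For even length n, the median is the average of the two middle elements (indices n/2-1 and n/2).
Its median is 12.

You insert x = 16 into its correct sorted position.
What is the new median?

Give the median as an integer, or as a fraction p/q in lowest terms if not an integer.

Old list (sorted, length 9): [-15, -12, -11, 8, 12, 14, 21, 25, 30]
Old median = 12
Insert x = 16
Old length odd (9). Middle was index 4 = 12.
New length even (10). New median = avg of two middle elements.
x = 16: 6 elements are < x, 3 elements are > x.
New sorted list: [-15, -12, -11, 8, 12, 14, 16, 21, 25, 30]
New median = 13

Answer: 13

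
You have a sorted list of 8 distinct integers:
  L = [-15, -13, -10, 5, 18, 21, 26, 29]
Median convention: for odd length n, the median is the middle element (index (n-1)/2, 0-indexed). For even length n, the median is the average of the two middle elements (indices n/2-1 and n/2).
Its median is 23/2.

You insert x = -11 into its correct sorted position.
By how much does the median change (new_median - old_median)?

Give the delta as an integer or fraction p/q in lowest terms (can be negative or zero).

Answer: -13/2

Derivation:
Old median = 23/2
After inserting x = -11: new sorted = [-15, -13, -11, -10, 5, 18, 21, 26, 29]
New median = 5
Delta = 5 - 23/2 = -13/2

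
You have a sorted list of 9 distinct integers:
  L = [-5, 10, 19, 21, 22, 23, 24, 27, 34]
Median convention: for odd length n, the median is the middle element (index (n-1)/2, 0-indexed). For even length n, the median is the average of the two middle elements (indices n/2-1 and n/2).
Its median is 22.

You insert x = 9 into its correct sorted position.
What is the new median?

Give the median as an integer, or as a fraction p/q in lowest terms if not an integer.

Old list (sorted, length 9): [-5, 10, 19, 21, 22, 23, 24, 27, 34]
Old median = 22
Insert x = 9
Old length odd (9). Middle was index 4 = 22.
New length even (10). New median = avg of two middle elements.
x = 9: 1 elements are < x, 8 elements are > x.
New sorted list: [-5, 9, 10, 19, 21, 22, 23, 24, 27, 34]
New median = 43/2

Answer: 43/2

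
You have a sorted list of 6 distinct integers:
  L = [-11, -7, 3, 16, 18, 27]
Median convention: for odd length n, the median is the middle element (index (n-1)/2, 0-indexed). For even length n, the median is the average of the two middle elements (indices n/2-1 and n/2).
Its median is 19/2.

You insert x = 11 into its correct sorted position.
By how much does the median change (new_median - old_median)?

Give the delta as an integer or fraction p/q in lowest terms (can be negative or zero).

Old median = 19/2
After inserting x = 11: new sorted = [-11, -7, 3, 11, 16, 18, 27]
New median = 11
Delta = 11 - 19/2 = 3/2

Answer: 3/2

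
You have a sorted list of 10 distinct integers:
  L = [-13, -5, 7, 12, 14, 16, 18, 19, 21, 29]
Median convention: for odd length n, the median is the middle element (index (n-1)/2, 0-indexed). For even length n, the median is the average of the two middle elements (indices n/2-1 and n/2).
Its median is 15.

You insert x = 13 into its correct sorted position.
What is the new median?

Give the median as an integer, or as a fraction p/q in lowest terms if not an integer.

Answer: 14

Derivation:
Old list (sorted, length 10): [-13, -5, 7, 12, 14, 16, 18, 19, 21, 29]
Old median = 15
Insert x = 13
Old length even (10). Middle pair: indices 4,5 = 14,16.
New length odd (11). New median = single middle element.
x = 13: 4 elements are < x, 6 elements are > x.
New sorted list: [-13, -5, 7, 12, 13, 14, 16, 18, 19, 21, 29]
New median = 14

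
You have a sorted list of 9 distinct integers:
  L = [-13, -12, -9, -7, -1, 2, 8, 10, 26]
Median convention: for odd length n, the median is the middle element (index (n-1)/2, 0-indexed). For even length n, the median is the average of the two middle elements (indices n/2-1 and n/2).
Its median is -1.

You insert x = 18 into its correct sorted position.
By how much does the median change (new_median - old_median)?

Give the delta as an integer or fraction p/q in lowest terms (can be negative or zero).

Answer: 3/2

Derivation:
Old median = -1
After inserting x = 18: new sorted = [-13, -12, -9, -7, -1, 2, 8, 10, 18, 26]
New median = 1/2
Delta = 1/2 - -1 = 3/2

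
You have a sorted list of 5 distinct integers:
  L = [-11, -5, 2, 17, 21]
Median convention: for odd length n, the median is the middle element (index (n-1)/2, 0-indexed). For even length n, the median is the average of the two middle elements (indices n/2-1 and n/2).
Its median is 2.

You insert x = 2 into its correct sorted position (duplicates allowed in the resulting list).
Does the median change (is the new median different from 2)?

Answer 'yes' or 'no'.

Old median = 2
Insert x = 2
New median = 2
Changed? no

Answer: no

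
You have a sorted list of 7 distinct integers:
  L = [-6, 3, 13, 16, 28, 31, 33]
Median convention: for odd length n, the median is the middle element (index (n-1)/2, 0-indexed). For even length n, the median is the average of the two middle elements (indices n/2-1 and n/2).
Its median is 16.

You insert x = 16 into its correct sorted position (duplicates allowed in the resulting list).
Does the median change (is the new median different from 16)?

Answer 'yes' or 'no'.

Answer: no

Derivation:
Old median = 16
Insert x = 16
New median = 16
Changed? no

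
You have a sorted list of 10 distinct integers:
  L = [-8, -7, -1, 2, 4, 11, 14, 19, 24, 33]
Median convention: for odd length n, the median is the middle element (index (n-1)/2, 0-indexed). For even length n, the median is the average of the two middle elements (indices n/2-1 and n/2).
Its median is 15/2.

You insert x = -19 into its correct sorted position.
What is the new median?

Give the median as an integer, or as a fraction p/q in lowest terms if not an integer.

Answer: 4

Derivation:
Old list (sorted, length 10): [-8, -7, -1, 2, 4, 11, 14, 19, 24, 33]
Old median = 15/2
Insert x = -19
Old length even (10). Middle pair: indices 4,5 = 4,11.
New length odd (11). New median = single middle element.
x = -19: 0 elements are < x, 10 elements are > x.
New sorted list: [-19, -8, -7, -1, 2, 4, 11, 14, 19, 24, 33]
New median = 4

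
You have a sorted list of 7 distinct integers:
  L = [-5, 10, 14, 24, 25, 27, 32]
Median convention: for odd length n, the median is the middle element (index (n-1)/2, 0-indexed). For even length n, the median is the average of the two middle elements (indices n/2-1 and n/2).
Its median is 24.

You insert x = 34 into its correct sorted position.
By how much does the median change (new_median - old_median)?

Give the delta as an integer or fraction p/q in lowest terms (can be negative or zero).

Answer: 1/2

Derivation:
Old median = 24
After inserting x = 34: new sorted = [-5, 10, 14, 24, 25, 27, 32, 34]
New median = 49/2
Delta = 49/2 - 24 = 1/2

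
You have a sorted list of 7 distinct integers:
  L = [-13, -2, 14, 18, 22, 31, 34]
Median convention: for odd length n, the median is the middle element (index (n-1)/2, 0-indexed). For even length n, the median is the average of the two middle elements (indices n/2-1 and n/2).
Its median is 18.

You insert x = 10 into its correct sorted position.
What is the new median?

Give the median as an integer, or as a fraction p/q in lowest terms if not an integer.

Old list (sorted, length 7): [-13, -2, 14, 18, 22, 31, 34]
Old median = 18
Insert x = 10
Old length odd (7). Middle was index 3 = 18.
New length even (8). New median = avg of two middle elements.
x = 10: 2 elements are < x, 5 elements are > x.
New sorted list: [-13, -2, 10, 14, 18, 22, 31, 34]
New median = 16

Answer: 16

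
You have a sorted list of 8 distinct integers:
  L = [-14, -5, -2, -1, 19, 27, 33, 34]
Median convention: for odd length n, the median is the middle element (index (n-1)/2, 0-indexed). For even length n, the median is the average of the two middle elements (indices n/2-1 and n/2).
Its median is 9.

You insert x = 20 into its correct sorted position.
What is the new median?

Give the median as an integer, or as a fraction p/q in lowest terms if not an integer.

Answer: 19

Derivation:
Old list (sorted, length 8): [-14, -5, -2, -1, 19, 27, 33, 34]
Old median = 9
Insert x = 20
Old length even (8). Middle pair: indices 3,4 = -1,19.
New length odd (9). New median = single middle element.
x = 20: 5 elements are < x, 3 elements are > x.
New sorted list: [-14, -5, -2, -1, 19, 20, 27, 33, 34]
New median = 19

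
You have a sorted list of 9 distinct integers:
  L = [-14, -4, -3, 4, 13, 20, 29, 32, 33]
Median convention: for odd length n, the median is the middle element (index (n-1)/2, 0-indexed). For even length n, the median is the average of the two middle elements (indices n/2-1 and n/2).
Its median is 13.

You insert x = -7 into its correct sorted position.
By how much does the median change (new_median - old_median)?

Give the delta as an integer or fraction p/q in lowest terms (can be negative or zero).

Answer: -9/2

Derivation:
Old median = 13
After inserting x = -7: new sorted = [-14, -7, -4, -3, 4, 13, 20, 29, 32, 33]
New median = 17/2
Delta = 17/2 - 13 = -9/2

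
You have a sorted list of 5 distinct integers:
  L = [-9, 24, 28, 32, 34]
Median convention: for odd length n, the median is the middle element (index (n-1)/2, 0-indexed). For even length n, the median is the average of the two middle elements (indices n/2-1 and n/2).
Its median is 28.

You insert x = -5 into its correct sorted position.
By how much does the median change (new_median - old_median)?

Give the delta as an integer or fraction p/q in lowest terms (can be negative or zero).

Answer: -2

Derivation:
Old median = 28
After inserting x = -5: new sorted = [-9, -5, 24, 28, 32, 34]
New median = 26
Delta = 26 - 28 = -2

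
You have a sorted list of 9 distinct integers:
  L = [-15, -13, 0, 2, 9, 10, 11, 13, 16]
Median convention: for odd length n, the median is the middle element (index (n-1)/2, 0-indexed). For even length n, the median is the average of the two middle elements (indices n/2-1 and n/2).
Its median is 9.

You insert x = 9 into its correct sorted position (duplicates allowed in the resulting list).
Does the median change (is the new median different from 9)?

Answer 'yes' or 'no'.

Old median = 9
Insert x = 9
New median = 9
Changed? no

Answer: no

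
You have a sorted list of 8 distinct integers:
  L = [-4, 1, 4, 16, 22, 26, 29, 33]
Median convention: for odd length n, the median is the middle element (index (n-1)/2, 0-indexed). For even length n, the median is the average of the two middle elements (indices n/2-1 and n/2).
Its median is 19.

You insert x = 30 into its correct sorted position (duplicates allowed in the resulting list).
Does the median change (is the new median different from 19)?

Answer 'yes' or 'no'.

Old median = 19
Insert x = 30
New median = 22
Changed? yes

Answer: yes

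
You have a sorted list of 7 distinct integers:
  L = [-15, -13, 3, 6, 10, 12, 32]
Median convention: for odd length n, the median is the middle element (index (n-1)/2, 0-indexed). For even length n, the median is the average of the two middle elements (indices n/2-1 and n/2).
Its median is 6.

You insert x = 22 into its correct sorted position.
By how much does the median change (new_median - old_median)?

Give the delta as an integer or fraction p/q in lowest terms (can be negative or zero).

Answer: 2

Derivation:
Old median = 6
After inserting x = 22: new sorted = [-15, -13, 3, 6, 10, 12, 22, 32]
New median = 8
Delta = 8 - 6 = 2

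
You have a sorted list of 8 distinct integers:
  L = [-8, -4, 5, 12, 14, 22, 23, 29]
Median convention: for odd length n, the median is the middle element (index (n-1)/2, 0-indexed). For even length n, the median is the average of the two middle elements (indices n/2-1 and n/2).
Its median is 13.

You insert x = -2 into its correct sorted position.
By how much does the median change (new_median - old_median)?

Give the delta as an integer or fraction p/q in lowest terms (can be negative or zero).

Answer: -1

Derivation:
Old median = 13
After inserting x = -2: new sorted = [-8, -4, -2, 5, 12, 14, 22, 23, 29]
New median = 12
Delta = 12 - 13 = -1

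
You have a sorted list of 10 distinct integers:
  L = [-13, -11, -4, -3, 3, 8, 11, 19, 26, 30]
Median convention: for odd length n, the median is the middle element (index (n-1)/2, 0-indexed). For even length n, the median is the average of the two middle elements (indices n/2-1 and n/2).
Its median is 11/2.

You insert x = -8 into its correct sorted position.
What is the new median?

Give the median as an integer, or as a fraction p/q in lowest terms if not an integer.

Old list (sorted, length 10): [-13, -11, -4, -3, 3, 8, 11, 19, 26, 30]
Old median = 11/2
Insert x = -8
Old length even (10). Middle pair: indices 4,5 = 3,8.
New length odd (11). New median = single middle element.
x = -8: 2 elements are < x, 8 elements are > x.
New sorted list: [-13, -11, -8, -4, -3, 3, 8, 11, 19, 26, 30]
New median = 3

Answer: 3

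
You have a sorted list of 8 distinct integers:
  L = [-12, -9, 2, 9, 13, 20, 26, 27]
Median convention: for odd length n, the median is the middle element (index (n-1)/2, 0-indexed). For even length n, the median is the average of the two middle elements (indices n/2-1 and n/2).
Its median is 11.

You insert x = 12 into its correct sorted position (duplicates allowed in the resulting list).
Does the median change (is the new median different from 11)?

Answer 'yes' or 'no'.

Answer: yes

Derivation:
Old median = 11
Insert x = 12
New median = 12
Changed? yes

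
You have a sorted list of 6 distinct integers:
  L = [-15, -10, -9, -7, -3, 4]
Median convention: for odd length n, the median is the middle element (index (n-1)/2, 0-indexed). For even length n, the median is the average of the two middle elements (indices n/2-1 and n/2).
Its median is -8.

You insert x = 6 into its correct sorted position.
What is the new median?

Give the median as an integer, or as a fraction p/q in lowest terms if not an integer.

Old list (sorted, length 6): [-15, -10, -9, -7, -3, 4]
Old median = -8
Insert x = 6
Old length even (6). Middle pair: indices 2,3 = -9,-7.
New length odd (7). New median = single middle element.
x = 6: 6 elements are < x, 0 elements are > x.
New sorted list: [-15, -10, -9, -7, -3, 4, 6]
New median = -7

Answer: -7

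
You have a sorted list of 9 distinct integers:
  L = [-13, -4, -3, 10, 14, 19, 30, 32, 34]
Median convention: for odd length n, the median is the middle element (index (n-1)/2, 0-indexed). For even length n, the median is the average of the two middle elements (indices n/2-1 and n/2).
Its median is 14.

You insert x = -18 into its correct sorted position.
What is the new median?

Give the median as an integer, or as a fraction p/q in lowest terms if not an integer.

Answer: 12

Derivation:
Old list (sorted, length 9): [-13, -4, -3, 10, 14, 19, 30, 32, 34]
Old median = 14
Insert x = -18
Old length odd (9). Middle was index 4 = 14.
New length even (10). New median = avg of two middle elements.
x = -18: 0 elements are < x, 9 elements are > x.
New sorted list: [-18, -13, -4, -3, 10, 14, 19, 30, 32, 34]
New median = 12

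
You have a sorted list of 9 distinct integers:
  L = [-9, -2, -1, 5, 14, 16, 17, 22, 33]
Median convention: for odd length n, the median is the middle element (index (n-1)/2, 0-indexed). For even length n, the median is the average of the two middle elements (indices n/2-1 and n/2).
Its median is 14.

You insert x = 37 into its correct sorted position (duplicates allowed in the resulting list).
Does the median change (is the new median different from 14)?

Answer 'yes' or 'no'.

Old median = 14
Insert x = 37
New median = 15
Changed? yes

Answer: yes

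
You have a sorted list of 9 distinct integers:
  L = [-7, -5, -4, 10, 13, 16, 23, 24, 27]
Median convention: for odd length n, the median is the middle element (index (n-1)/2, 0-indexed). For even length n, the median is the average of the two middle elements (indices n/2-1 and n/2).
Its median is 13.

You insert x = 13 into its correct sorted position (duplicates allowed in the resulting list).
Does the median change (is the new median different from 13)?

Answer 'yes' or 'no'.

Answer: no

Derivation:
Old median = 13
Insert x = 13
New median = 13
Changed? no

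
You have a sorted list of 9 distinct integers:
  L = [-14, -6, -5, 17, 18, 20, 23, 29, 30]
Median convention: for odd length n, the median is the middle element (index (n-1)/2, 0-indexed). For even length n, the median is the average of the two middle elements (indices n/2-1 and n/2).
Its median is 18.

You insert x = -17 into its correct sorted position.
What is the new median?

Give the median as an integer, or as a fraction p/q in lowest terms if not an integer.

Old list (sorted, length 9): [-14, -6, -5, 17, 18, 20, 23, 29, 30]
Old median = 18
Insert x = -17
Old length odd (9). Middle was index 4 = 18.
New length even (10). New median = avg of two middle elements.
x = -17: 0 elements are < x, 9 elements are > x.
New sorted list: [-17, -14, -6, -5, 17, 18, 20, 23, 29, 30]
New median = 35/2

Answer: 35/2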